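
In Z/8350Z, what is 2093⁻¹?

2657

8350 = 3×2093 + 2071
2093 = 1×2071 + 22
2071 = 94×22 + 3
22 = 7×3 + 1
3 = 3×1 + 0
gcd(2093, 8350) = 1, so the inverse exists.
Back-substitute for 1:
1 = 1×22 − 7×3
  = −7×2071 + 659×22
  = 659×2093 − 666×2071
  = −666×8350 + 2657×2093
So 2093⁻¹ ≡ 2657 (mod 8350).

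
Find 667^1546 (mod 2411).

Using repeated squaring:
1546 in binary is 11000001010, i.e. 1546 = 1024 + 512 + 8 + 2.
667^1 ≡ 667 (mod 2411)
667^2 ≡ 667^2 = 444889 ≡ 1265 (mod 2411)
667^4 ≡ 1265^2 = 1600225 ≡ 1732 (mod 2411)
667^8 ≡ 1732^2 = 2999824 ≡ 540 (mod 2411)
667^16 ≡ 540^2 = 291600 ≡ 2280 (mod 2411)
667^32 ≡ 2280^2 = 5198400 ≡ 284 (mod 2411)
667^64 ≡ 284^2 = 80656 ≡ 1093 (mod 2411)
667^128 ≡ 1093^2 = 1194649 ≡ 1204 (mod 2411)
667^256 ≡ 1204^2 = 1449616 ≡ 605 (mod 2411)
667^512 ≡ 605^2 = 366025 ≡ 1964 (mod 2411)
667^1024 ≡ 1964^2 = 3857296 ≡ 2107 (mod 2411)
667^1546 = 667^1024 · 667^512 · 667^8 · 667^2 ≡ 2107 · 1964 · 540 · 1265 (mod 2411).
Accumulate the product:
2107 · 1964 = 4138148 ≡ 872
872 · 540 = 470880 ≡ 735
735 · 1265 = 929775 ≡ 1540

1540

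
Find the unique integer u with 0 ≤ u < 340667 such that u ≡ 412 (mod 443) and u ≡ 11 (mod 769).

332219

443⁻¹ mod 769: 443·677 ≡ 1 (mod 769), so 443⁻¹ ≡ 677.
u = 412 + 443·((11 − 412)·677 mod 769) = 412 + 443·749 = 332219.
Check: 332219 mod 443 = 412, 332219 mod 769 = 11. ✓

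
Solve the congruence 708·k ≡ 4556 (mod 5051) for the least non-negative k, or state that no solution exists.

834

gcd(708, 5051) = 1, so a unique solution mod 5051 exists.
708⁻¹ ≡ 2233 (mod 5051).
k ≡ 2233·4556 ≡ 834 (mod 5051).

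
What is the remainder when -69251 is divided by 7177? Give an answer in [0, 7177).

-69251 = -10*7177 + 2519, so -69251 ≡ 2519 (mod 7177).

2519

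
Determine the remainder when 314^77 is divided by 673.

271

Using repeated squaring:
77 in binary is 1001101, i.e. 77 = 64 + 8 + 4 + 1.
314^1 ≡ 314 (mod 673)
314^2 ≡ 314^2 = 98596 ≡ 338 (mod 673)
314^4 ≡ 338^2 = 114244 ≡ 507 (mod 673)
314^8 ≡ 507^2 = 257049 ≡ 636 (mod 673)
314^16 ≡ 636^2 = 404496 ≡ 23 (mod 673)
314^32 ≡ 23^2 = 529 (mod 673)
314^64 ≡ 529^2 = 279841 ≡ 546 (mod 673)
314^77 = 314^64 × 314^8 × 314^4 × 314^1 ≡ 546 × 636 × 507 × 314 (mod 673).
Accumulate the product:
546 × 636 = 347256 ≡ 661
661 × 507 = 335127 ≡ 646
646 × 314 = 202844 ≡ 271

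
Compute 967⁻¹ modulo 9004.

3799

By the extended Euclidean algorithm:
9004 = 9*967 + 301
967 = 3*301 + 64
301 = 4*64 + 45
64 = 1*45 + 19
45 = 2*19 + 7
19 = 2*7 + 5
7 = 1*5 + 2
5 = 2*2 + 1
2 = 2*1 + 0
gcd(967, 9004) = 1, so the inverse exists.
Back-substitute for 1:
1 = 1*5 − 2*2
  = −2*7 + 3*5
  = 3*19 − 8*7
  = −8*45 + 19*19
  = 19*64 − 27*45
  = −27*301 + 127*64
  = 127*967 − 408*301
  = −408*9004 + 3799*967
So 967⁻¹ ≡ 3799 (mod 9004).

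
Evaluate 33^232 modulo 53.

42

By square-and-multiply:
232 in binary is 11101000, i.e. 232 = 128 + 64 + 32 + 8.
33^1 ≡ 33 (mod 53)
33^2 ≡ 33^2 = 1089 ≡ 29 (mod 53)
33^4 ≡ 29^2 = 841 ≡ 46 (mod 53)
33^8 ≡ 46^2 = 2116 ≡ 49 (mod 53)
33^16 ≡ 49^2 = 2401 ≡ 16 (mod 53)
33^32 ≡ 16^2 = 256 ≡ 44 (mod 53)
33^64 ≡ 44^2 = 1936 ≡ 28 (mod 53)
33^128 ≡ 28^2 = 784 ≡ 42 (mod 53)
33^232 = 33^128 × 33^64 × 33^32 × 33^8 ≡ 42 × 28 × 44 × 49 (mod 53).
Accumulate the product:
42 × 28 = 1176 ≡ 10
10 × 44 = 440 ≡ 16
16 × 49 = 784 ≡ 42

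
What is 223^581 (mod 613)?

241

581 in binary is 1001000101, i.e. 581 = 512 + 64 + 4 + 1.
223^1 ≡ 223 (mod 613)
223^2 ≡ 223^2 = 49729 ≡ 76 (mod 613)
223^4 ≡ 76^2 = 5776 ≡ 259 (mod 613)
223^8 ≡ 259^2 = 67081 ≡ 264 (mod 613)
223^16 ≡ 264^2 = 69696 ≡ 427 (mod 613)
223^32 ≡ 427^2 = 182329 ≡ 268 (mod 613)
223^64 ≡ 268^2 = 71824 ≡ 103 (mod 613)
223^128 ≡ 103^2 = 10609 ≡ 188 (mod 613)
223^256 ≡ 188^2 = 35344 ≡ 403 (mod 613)
223^512 ≡ 403^2 = 162409 ≡ 577 (mod 613)
223^581 = 223^512 · 223^64 · 223^4 · 223^1 ≡ 577 · 103 · 259 · 223 (mod 613).
Accumulate the product:
577 · 103 = 59431 ≡ 583
583 · 259 = 150997 ≡ 199
199 · 223 = 44377 ≡ 241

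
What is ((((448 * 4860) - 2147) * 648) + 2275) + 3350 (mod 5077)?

448 * 4860 = 2177280 ≡ 4324 (mod 5077)
4324 - 2147 = 2177
2177 * 648 = 1410696 ≡ 4367 (mod 5077)
4367 + 2275 = 6642 ≡ 1565 (mod 5077)
1565 + 3350 = 4915

4915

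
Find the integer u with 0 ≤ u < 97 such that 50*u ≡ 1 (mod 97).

33

By the extended Euclidean algorithm:
97 = 1*50 + 47
50 = 1*47 + 3
47 = 15*3 + 2
3 = 1*2 + 1
2 = 2*1 + 0
gcd(50, 97) = 1, so the inverse exists.
Bézout: 1 = −17*97 + 33*50.
So 50⁻¹ ≡ 33 (mod 97).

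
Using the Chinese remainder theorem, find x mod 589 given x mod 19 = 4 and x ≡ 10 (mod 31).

289

19⁻¹ mod 31: 19·18 ≡ 1 (mod 31), so 19⁻¹ ≡ 18.
x = 4 + 19·((10 − 4)·18 mod 31) = 4 + 19·15 = 289.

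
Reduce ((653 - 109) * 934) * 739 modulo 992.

653 - 109 = 544
544 * 934 = 508096 ≡ 192 (mod 992)
192 * 739 = 141888 ≡ 32 (mod 992)

32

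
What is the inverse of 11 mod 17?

Run the extended Euclidean algorithm:
17 = 1·11 + 6
11 = 1·6 + 5
6 = 1·5 + 1
5 = 5·1 + 0
gcd(11, 17) = 1, so the inverse exists.
Bézout: 1 = 2·17 − 3·11.
So 11⁻¹ ≡ −3 ≡ 14 (mod 17).

14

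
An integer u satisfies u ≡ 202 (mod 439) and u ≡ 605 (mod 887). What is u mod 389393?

4153

439⁻¹ mod 887: 439*394 ≡ 1 (mod 887), so 439⁻¹ ≡ 394.
u = 202 + 439*((605 − 202)*394 mod 887) = 202 + 439*9 = 4153.
Check: 4153 mod 439 = 202, 4153 mod 887 = 605. ✓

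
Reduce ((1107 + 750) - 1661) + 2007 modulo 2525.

1107 + 750 = 1857
1857 - 1661 = 196
196 + 2007 = 2203

2203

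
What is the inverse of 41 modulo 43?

21

Apply the Euclidean algorithm and back-substitute:
43 = 1*41 + 2
41 = 20*2 + 1
2 = 2*1 + 0
gcd(41, 43) = 1, so the inverse exists.
Back-substitute for 1:
1 = 1*41 − 20*2
  = −20*43 + 21*41
So 41⁻¹ ≡ 21 (mod 43).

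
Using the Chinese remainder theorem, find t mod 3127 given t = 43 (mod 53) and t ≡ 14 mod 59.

53⁻¹ mod 59: 53·49 ≡ 1 (mod 59), so 53⁻¹ ≡ 49.
t = 43 + 53·((14 − 43)·49 mod 59) = 43 + 53·54 = 2905.

2905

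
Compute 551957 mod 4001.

551957 = 137·4001 + 3820, so 551957 ≡ 3820 (mod 4001).

3820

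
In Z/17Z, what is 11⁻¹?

17 = 1·11 + 6
11 = 1·6 + 5
6 = 1·5 + 1
5 = 5·1 + 0
gcd(11, 17) = 1, so the inverse exists.
Bézout: 1 = 2·17 − 3·11.
So 11⁻¹ ≡ −3 ≡ 14 (mod 17).

14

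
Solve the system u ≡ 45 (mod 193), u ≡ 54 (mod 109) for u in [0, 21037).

193⁻¹ mod 109: 193×61 ≡ 1 (mod 109), so 193⁻¹ ≡ 61.
u = 45 + 193×((54 − 45)×61 mod 109) = 45 + 193×4 = 817.

817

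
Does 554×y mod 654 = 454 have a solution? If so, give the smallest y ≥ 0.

gcd(554, 654) = 2, and 2 | 454, so solutions exist.
Divide through by 2: 277×y ≡ 227 (mod 327).
277⁻¹ ≡ 85 (mod 327).
y ≡ 85×227 ≡ 2 (mod 327).
The smallest non-negative solution is y = 2.

2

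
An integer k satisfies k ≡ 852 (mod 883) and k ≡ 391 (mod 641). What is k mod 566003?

272816

883⁻¹ mod 641: 883×543 ≡ 1 (mod 641), so 883⁻¹ ≡ 543.
k = 852 + 883×((391 − 852)×543 mod 641) = 852 + 883×308 = 272816.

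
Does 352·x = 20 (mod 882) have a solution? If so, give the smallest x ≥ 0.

gcd(352, 882) = 2, and 2 | 20, so solutions exist.
Divide through by 2: 176·x ≡ 10 (mod 441).
176⁻¹ ≡ 218 (mod 441).
x ≡ 218·10 ≡ 416 (mod 441).
The smallest non-negative solution is x = 416.

416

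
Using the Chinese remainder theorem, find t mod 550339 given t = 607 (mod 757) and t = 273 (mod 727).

395761

757⁻¹ mod 727: 757*412 ≡ 1 (mod 727), so 757⁻¹ ≡ 412.
t = 607 + 757*((273 − 607)*412 mod 727) = 607 + 757*522 = 395761.
Check: 395761 mod 757 = 607, 395761 mod 727 = 273. ✓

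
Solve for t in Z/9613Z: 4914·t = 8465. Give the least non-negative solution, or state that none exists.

2985

gcd(4914, 9613) = 1, so a unique solution mod 9613 exists.
4914⁻¹ ≡ 4963 (mod 9613).
t ≡ 4963·8465 ≡ 2985 (mod 9613).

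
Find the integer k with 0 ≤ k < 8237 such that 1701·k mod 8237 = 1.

By the extended Euclidean algorithm:
8237 = 4·1701 + 1433
1701 = 1·1433 + 268
1433 = 5·268 + 93
268 = 2·93 + 82
93 = 1·82 + 11
82 = 7·11 + 5
11 = 2·5 + 1
5 = 5·1 + 0
gcd(1701, 8237) = 1, so the inverse exists.
Bézout: 1 = 311·8237 − 1506·1701.
So 1701⁻¹ ≡ −1506 ≡ 6731 (mod 8237).

6731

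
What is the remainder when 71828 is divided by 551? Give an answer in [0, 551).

198

71828 = 130×551 + 198, so 71828 ≡ 198 (mod 551).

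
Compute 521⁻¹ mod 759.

Run the extended Euclidean algorithm:
759 = 1*521 + 238
521 = 2*238 + 45
238 = 5*45 + 13
45 = 3*13 + 6
13 = 2*6 + 1
6 = 6*1 + 0
gcd(521, 759) = 1, so the inverse exists.
Bézout: 1 = 81*759 − 118*521.
So 521⁻¹ ≡ −118 ≡ 641 (mod 759).

641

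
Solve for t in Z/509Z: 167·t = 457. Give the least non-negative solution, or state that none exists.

274

gcd(167, 509) = 1, so a unique solution mod 509 exists.
167⁻¹ ≡ 445 (mod 509).
t ≡ 445·457 ≡ 274 (mod 509).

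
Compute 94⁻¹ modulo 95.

95 = 1·94 + 1
94 = 94·1 + 0
gcd(94, 95) = 1, so the inverse exists.
Back-substitute for 1:
1 = 1·95 − 1·94
So 94⁻¹ ≡ −1 ≡ 94 (mod 95).

94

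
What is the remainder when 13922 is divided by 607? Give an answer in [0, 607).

13922 = 22×607 + 568, so 13922 ≡ 568 (mod 607).

568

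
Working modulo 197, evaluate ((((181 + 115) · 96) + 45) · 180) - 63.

129

181 + 115 = 296 ≡ 99 (mod 197)
99 · 96 = 9504 ≡ 48 (mod 197)
48 + 45 = 93
93 · 180 = 16740 ≡ 192 (mod 197)
192 - 63 = 129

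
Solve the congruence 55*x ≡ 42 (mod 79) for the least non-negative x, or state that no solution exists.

18

gcd(55, 79) = 1, so a unique solution mod 79 exists.
55⁻¹ ≡ 23 (mod 79).
x ≡ 23*42 ≡ 18 (mod 79).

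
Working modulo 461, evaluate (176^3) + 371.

361

(176)^3 ≡ 451 (mod 461)
451 + 371 = 822 ≡ 361 (mod 461)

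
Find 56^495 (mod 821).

578

By square-and-multiply:
495 in binary is 111101111, i.e. 495 = 256 + 128 + 64 + 32 + 8 + 4 + 2 + 1.
56^1 ≡ 56 (mod 821)
56^2 ≡ 56^2 = 3136 ≡ 673 (mod 821)
56^4 ≡ 673^2 = 452929 ≡ 558 (mod 821)
56^8 ≡ 558^2 = 311364 ≡ 205 (mod 821)
56^16 ≡ 205^2 = 42025 ≡ 154 (mod 821)
56^32 ≡ 154^2 = 23716 ≡ 728 (mod 821)
56^64 ≡ 728^2 = 529984 ≡ 439 (mod 821)
56^128 ≡ 439^2 = 192721 ≡ 607 (mod 821)
56^256 ≡ 607^2 = 368449 ≡ 641 (mod 821)
56^495 = 56^256 * 56^128 * 56^64 * 56^32 * 56^8 * 56^4 * 56^2 * 56^1 ≡ 641 * 607 * 439 * 728 * 205 * 558 * 673 * 56 (mod 821).
Accumulate the product:
641 * 607 = 389087 ≡ 754
754 * 439 = 331006 ≡ 143
143 * 728 = 104104 ≡ 658
658 * 205 = 134890 ≡ 246
246 * 558 = 137268 ≡ 161
161 * 673 = 108353 ≡ 802
802 * 56 = 44912 ≡ 578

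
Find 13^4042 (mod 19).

6

4042 in binary is 111111001010, i.e. 4042 = 2048 + 1024 + 512 + 256 + 128 + 64 + 8 + 2.
13^1 ≡ 13 (mod 19)
13^2 ≡ 13^2 = 169 ≡ 17 (mod 19)
13^4 ≡ 17^2 = 289 ≡ 4 (mod 19)
13^8 ≡ 4^2 = 16 (mod 19)
13^16 ≡ 16^2 = 256 ≡ 9 (mod 19)
13^32 ≡ 9^2 = 81 ≡ 5 (mod 19)
13^64 ≡ 5^2 = 25 ≡ 6 (mod 19)
13^128 ≡ 6^2 = 36 ≡ 17 (mod 19)
13^256 ≡ 17^2 = 289 ≡ 4 (mod 19)
13^512 ≡ 4^2 = 16 (mod 19)
13^1024 ≡ 16^2 = 256 ≡ 9 (mod 19)
13^2048 ≡ 9^2 = 81 ≡ 5 (mod 19)
13^4042 = 13^2048 * 13^1024 * 13^512 * 13^256 * 13^128 * 13^64 * 13^8 * 13^2 ≡ 5 * 9 * 16 * 4 * 17 * 6 * 16 * 17 (mod 19).
Accumulate the product:
5 * 9 = 45 ≡ 7
7 * 16 = 112 ≡ 17
17 * 4 = 68 ≡ 11
11 * 17 = 187 ≡ 16
16 * 6 = 96 ≡ 1
1 * 16 = 16
16 * 17 = 272 ≡ 6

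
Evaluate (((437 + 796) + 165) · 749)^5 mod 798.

84

437 + 796 = 1233 ≡ 435 (mod 798)
435 + 165 = 600
600 · 749 = 449400 ≡ 126 (mod 798)
(126)^5 ≡ 84 (mod 798)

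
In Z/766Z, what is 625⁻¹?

201

766 = 1*625 + 141
625 = 4*141 + 61
141 = 2*61 + 19
61 = 3*19 + 4
19 = 4*4 + 3
4 = 1*3 + 1
3 = 3*1 + 0
gcd(625, 766) = 1, so the inverse exists.
Bézout: 1 = −164*766 + 201*625.
So 625⁻¹ ≡ 201 (mod 766).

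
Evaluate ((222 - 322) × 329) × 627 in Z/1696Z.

222 - 322 = -100 ≡ 1596 (mod 1696)
1596 × 329 = 525084 ≡ 1020 (mod 1696)
1020 × 627 = 639540 ≡ 148 (mod 1696)

148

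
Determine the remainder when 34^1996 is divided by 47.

27

1996 in binary is 11111001100, i.e. 1996 = 1024 + 512 + 256 + 128 + 64 + 8 + 4.
34^1 ≡ 34 (mod 47)
34^2 ≡ 34^2 = 1156 ≡ 28 (mod 47)
34^4 ≡ 28^2 = 784 ≡ 32 (mod 47)
34^8 ≡ 32^2 = 1024 ≡ 37 (mod 47)
34^16 ≡ 37^2 = 1369 ≡ 6 (mod 47)
34^32 ≡ 6^2 = 36 (mod 47)
34^64 ≡ 36^2 = 1296 ≡ 27 (mod 47)
34^128 ≡ 27^2 = 729 ≡ 24 (mod 47)
34^256 ≡ 24^2 = 576 ≡ 12 (mod 47)
34^512 ≡ 12^2 = 144 ≡ 3 (mod 47)
34^1024 ≡ 3^2 = 9 (mod 47)
34^1996 = 34^1024 · 34^512 · 34^256 · 34^128 · 34^64 · 34^8 · 34^4 ≡ 9 · 3 · 12 · 24 · 27 · 37 · 32 (mod 47).
Accumulate the product:
9 · 3 = 27
27 · 12 = 324 ≡ 42
42 · 24 = 1008 ≡ 21
21 · 27 = 567 ≡ 3
3 · 37 = 111 ≡ 17
17 · 32 = 544 ≡ 27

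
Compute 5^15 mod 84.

41

5^1 ≡ 5 (mod 84)
5^2 ≡ 5^2 = 25 (mod 84)
5^4 ≡ 25^2 = 625 ≡ 37 (mod 84)
5^8 ≡ 37^2 = 1369 ≡ 25 (mod 84)
5^15 = 5^8 * 5^4 * 5^2 * 5^1 ≡ 25 * 37 * 25 * 5 (mod 84).
Accumulate the product:
25 * 37 = 925 ≡ 1
1 * 25 = 25
25 * 5 = 125 ≡ 41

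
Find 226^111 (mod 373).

Using repeated squaring:
111 in binary is 1101111, i.e. 111 = 64 + 32 + 8 + 4 + 2 + 1.
226^1 ≡ 226 (mod 373)
226^2 ≡ 226^2 = 51076 ≡ 348 (mod 373)
226^4 ≡ 348^2 = 121104 ≡ 252 (mod 373)
226^8 ≡ 252^2 = 63504 ≡ 94 (mod 373)
226^16 ≡ 94^2 = 8836 ≡ 257 (mod 373)
226^32 ≡ 257^2 = 66049 ≡ 28 (mod 373)
226^64 ≡ 28^2 = 784 ≡ 38 (mod 373)
226^111 = 226^64 * 226^32 * 226^8 * 226^4 * 226^2 * 226^1 ≡ 38 * 28 * 94 * 252 * 348 * 226 (mod 373).
Accumulate the product:
38 * 28 = 1064 ≡ 318
318 * 94 = 29892 ≡ 52
52 * 252 = 13104 ≡ 49
49 * 348 = 17052 ≡ 267
267 * 226 = 60342 ≡ 289

289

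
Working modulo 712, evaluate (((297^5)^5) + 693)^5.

512

(297)^5 ≡ 241 (mod 712)
(241)^5 ≡ 569 (mod 712)
569 + 693 = 1262 ≡ 550 (mod 712)
(550)^5 ≡ 512 (mod 712)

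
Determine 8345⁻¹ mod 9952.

Run the extended Euclidean algorithm:
9952 = 1·8345 + 1607
8345 = 5·1607 + 310
1607 = 5·310 + 57
310 = 5·57 + 25
57 = 2·25 + 7
25 = 3·7 + 4
7 = 1·4 + 3
4 = 1·3 + 1
3 = 3·1 + 0
gcd(8345, 9952) = 1, so the inverse exists.
Back-substitute for 1:
1 = 1·4 − 1·3
  = −1·7 + 2·4
  = 2·25 − 7·7
  = −7·57 + 16·25
  = 16·310 − 87·57
  = −87·1607 + 451·310
  = 451·8345 − 2342·1607
  = −2342·9952 + 2793·8345
So 8345⁻¹ ≡ 2793 (mod 9952).

2793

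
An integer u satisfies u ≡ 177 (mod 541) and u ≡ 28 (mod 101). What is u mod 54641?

541⁻¹ mod 101: 541*87 ≡ 1 (mod 101), so 541⁻¹ ≡ 87.
u = 177 + 541*((28 − 177)*87 mod 101) = 177 + 541*66 = 35883.
Check: 35883 mod 541 = 177, 35883 mod 101 = 28. ✓

35883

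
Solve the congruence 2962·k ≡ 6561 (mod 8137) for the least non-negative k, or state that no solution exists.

2362

gcd(2962, 8137) = 1, so a unique solution mod 8137 exists.
2962⁻¹ ≡ 7898 (mod 8137).
k ≡ 7898·6561 ≡ 2362 (mod 8137).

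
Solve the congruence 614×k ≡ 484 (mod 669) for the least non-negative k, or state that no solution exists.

gcd(614, 669) = 1, so a unique solution mod 669 exists.
614⁻¹ ≡ 596 (mod 669).
k ≡ 596×484 ≡ 125 (mod 669).

125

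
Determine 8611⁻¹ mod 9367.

8859

Apply the Euclidean algorithm and back-substitute:
9367 = 1*8611 + 756
8611 = 11*756 + 295
756 = 2*295 + 166
295 = 1*166 + 129
166 = 1*129 + 37
129 = 3*37 + 18
37 = 2*18 + 1
18 = 18*1 + 0
gcd(8611, 9367) = 1, so the inverse exists.
Bézout: 1 = 467*9367 − 508*8611.
So 8611⁻¹ ≡ −508 ≡ 8859 (mod 9367).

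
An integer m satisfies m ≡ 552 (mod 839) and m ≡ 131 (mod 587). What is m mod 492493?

489689

839⁻¹ mod 587: 839×198 ≡ 1 (mod 587), so 839⁻¹ ≡ 198.
m = 552 + 839×((131 − 552)×198 mod 587) = 552 + 839×583 = 489689.
Check: 489689 mod 839 = 552, 489689 mod 587 = 131. ✓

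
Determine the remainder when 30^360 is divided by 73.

1

360 in binary is 101101000, i.e. 360 = 256 + 64 + 32 + 8.
30^1 ≡ 30 (mod 73)
30^2 ≡ 30^2 = 900 ≡ 24 (mod 73)
30^4 ≡ 24^2 = 576 ≡ 65 (mod 73)
30^8 ≡ 65^2 = 4225 ≡ 64 (mod 73)
30^16 ≡ 64^2 = 4096 ≡ 8 (mod 73)
30^32 ≡ 8^2 = 64 (mod 73)
30^64 ≡ 64^2 = 4096 ≡ 8 (mod 73)
30^128 ≡ 8^2 = 64 (mod 73)
30^256 ≡ 64^2 = 4096 ≡ 8 (mod 73)
30^360 = 30^256 · 30^64 · 30^32 · 30^8 ≡ 8 · 8 · 64 · 64 (mod 73).
Accumulate the product:
8 · 8 = 64
64 · 64 = 4096 ≡ 8
8 · 64 = 512 ≡ 1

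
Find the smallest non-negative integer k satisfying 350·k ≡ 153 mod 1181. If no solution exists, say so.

294

gcd(350, 1181) = 1, so a unique solution mod 1181 exists.
350⁻¹ ≡ 604 (mod 1181).
k ≡ 604·153 ≡ 294 (mod 1181).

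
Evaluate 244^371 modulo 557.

52

Compute successive squares:
371 in binary is 101110011, i.e. 371 = 256 + 64 + 32 + 16 + 2 + 1.
244^1 ≡ 244 (mod 557)
244^2 ≡ 244^2 = 59536 ≡ 494 (mod 557)
244^4 ≡ 494^2 = 244036 ≡ 70 (mod 557)
244^8 ≡ 70^2 = 4900 ≡ 444 (mod 557)
244^16 ≡ 444^2 = 197136 ≡ 515 (mod 557)
244^32 ≡ 515^2 = 265225 ≡ 93 (mod 557)
244^64 ≡ 93^2 = 8649 ≡ 294 (mod 557)
244^128 ≡ 294^2 = 86436 ≡ 101 (mod 557)
244^256 ≡ 101^2 = 10201 ≡ 175 (mod 557)
244^371 = 244^256 · 244^64 · 244^32 · 244^16 · 244^2 · 244^1 ≡ 175 · 294 · 93 · 515 · 494 · 244 (mod 557).
Accumulate the product:
175 · 294 = 51450 ≡ 206
206 · 93 = 19158 ≡ 220
220 · 515 = 113300 ≡ 229
229 · 494 = 113126 ≡ 55
55 · 244 = 13420 ≡ 52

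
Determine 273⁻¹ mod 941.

779

941 = 3·273 + 122
273 = 2·122 + 29
122 = 4·29 + 6
29 = 4·6 + 5
6 = 1·5 + 1
5 = 5·1 + 0
gcd(273, 941) = 1, so the inverse exists.
Bézout: 1 = 47·941 − 162·273.
So 273⁻¹ ≡ −162 ≡ 779 (mod 941).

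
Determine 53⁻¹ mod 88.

Apply the Euclidean algorithm and back-substitute:
88 = 1·53 + 35
53 = 1·35 + 18
35 = 1·18 + 17
18 = 1·17 + 1
17 = 17·1 + 0
gcd(53, 88) = 1, so the inverse exists.
Bézout: 1 = −3·88 + 5·53.
So 53⁻¹ ≡ 5 (mod 88).

5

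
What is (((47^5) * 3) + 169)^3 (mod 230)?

(47)^5 ≡ 47 (mod 230)
47 * 3 = 141
141 + 169 = 310 ≡ 80 (mod 230)
(80)^3 ≡ 20 (mod 230)

20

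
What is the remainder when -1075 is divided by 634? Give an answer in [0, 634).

-1075 = -2·634 + 193, so -1075 ≡ 193 (mod 634).

193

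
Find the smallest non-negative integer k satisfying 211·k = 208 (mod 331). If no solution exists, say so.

gcd(211, 331) = 1, so a unique solution mod 331 exists.
211⁻¹ ≡ 251 (mod 331).
k ≡ 251·208 ≡ 241 (mod 331).

241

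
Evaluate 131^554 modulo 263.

62

By square-and-multiply:
131^1 ≡ 131 (mod 263)
131^2 ≡ 131^2 = 17161 ≡ 66 (mod 263)
131^4 ≡ 66^2 = 4356 ≡ 148 (mod 263)
131^8 ≡ 148^2 = 21904 ≡ 75 (mod 263)
131^16 ≡ 75^2 = 5625 ≡ 102 (mod 263)
131^32 ≡ 102^2 = 10404 ≡ 147 (mod 263)
131^64 ≡ 147^2 = 21609 ≡ 43 (mod 263)
131^128 ≡ 43^2 = 1849 ≡ 8 (mod 263)
131^256 ≡ 8^2 = 64 (mod 263)
131^512 ≡ 64^2 = 4096 ≡ 151 (mod 263)
131^554 = 131^512 · 131^32 · 131^8 · 131^2 ≡ 151 · 147 · 75 · 66 (mod 263).
Accumulate the product:
151 · 147 = 22197 ≡ 105
105 · 75 = 7875 ≡ 248
248 · 66 = 16368 ≡ 62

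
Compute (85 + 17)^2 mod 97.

25

85 + 17 = 102 ≡ 5 (mod 97)
(5)^2 ≡ 25 (mod 97)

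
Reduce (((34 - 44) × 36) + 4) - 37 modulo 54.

39

34 - 44 = -10 ≡ 44 (mod 54)
44 × 36 = 1584 ≡ 18 (mod 54)
18 + 4 = 22
22 - 37 = -15 ≡ 39 (mod 54)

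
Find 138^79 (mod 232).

96

Using repeated squaring:
138^1 ≡ 138 (mod 232)
138^2 ≡ 138^2 = 19044 ≡ 20 (mod 232)
138^4 ≡ 20^2 = 400 ≡ 168 (mod 232)
138^8 ≡ 168^2 = 28224 ≡ 152 (mod 232)
138^16 ≡ 152^2 = 23104 ≡ 136 (mod 232)
138^32 ≡ 136^2 = 18496 ≡ 168 (mod 232)
138^64 ≡ 168^2 = 28224 ≡ 152 (mod 232)
138^79 = 138^64 × 138^8 × 138^4 × 138^2 × 138^1 ≡ 152 × 152 × 168 × 20 × 138 (mod 232).
Accumulate the product:
152 × 152 = 23104 ≡ 136
136 × 168 = 22848 ≡ 112
112 × 20 = 2240 ≡ 152
152 × 138 = 20976 ≡ 96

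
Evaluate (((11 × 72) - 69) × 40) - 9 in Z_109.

11 × 72 = 792 ≡ 29 (mod 109)
29 - 69 = -40 ≡ 69 (mod 109)
69 × 40 = 2760 ≡ 35 (mod 109)
35 - 9 = 26

26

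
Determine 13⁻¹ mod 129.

129 = 9*13 + 12
13 = 1*12 + 1
12 = 12*1 + 0
gcd(13, 129) = 1, so the inverse exists.
Back-substitute for 1:
1 = 1*13 − 1*12
  = −1*129 + 10*13
So 13⁻¹ ≡ 10 (mod 129).

10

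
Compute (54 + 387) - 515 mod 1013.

54 + 387 = 441
441 - 515 = -74 ≡ 939 (mod 1013)

939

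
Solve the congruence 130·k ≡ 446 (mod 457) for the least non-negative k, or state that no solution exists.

362

gcd(130, 457) = 1, so a unique solution mod 457 exists.
130⁻¹ ≡ 341 (mod 457).
k ≡ 341·446 ≡ 362 (mod 457).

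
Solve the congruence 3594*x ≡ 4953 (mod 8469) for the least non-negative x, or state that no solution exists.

541

gcd(3594, 8469) = 3, and 3 | 4953, so solutions exist.
Divide through by 3: 1198*x ≡ 1651 mod 2823.
1198⁻¹ ≡ 238 (mod 2823).
x ≡ 238*1651 ≡ 541 (mod 2823).
The smallest non-negative solution is x = 541.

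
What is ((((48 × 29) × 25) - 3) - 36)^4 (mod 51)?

18

48 × 29 = 1392 ≡ 15 (mod 51)
15 × 25 = 375 ≡ 18 (mod 51)
18 - 3 = 15
15 - 36 = -21 ≡ 30 (mod 51)
(30)^4 ≡ 18 (mod 51)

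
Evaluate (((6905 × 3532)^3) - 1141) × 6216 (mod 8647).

6905 × 3532 = 24388460 ≡ 3920 (mod 8647)
(3920)^3 ≡ 6244 (mod 8647)
6244 - 1141 = 5103
5103 × 6216 = 31720248 ≡ 3052 (mod 8647)

3052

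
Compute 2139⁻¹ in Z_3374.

Apply the Euclidean algorithm and back-substitute:
3374 = 1×2139 + 1235
2139 = 1×1235 + 904
1235 = 1×904 + 331
904 = 2×331 + 242
331 = 1×242 + 89
242 = 2×89 + 64
89 = 1×64 + 25
64 = 2×25 + 14
25 = 1×14 + 11
14 = 1×11 + 3
11 = 3×3 + 2
3 = 1×2 + 1
2 = 2×1 + 0
gcd(2139, 3374) = 1, so the inverse exists.
Back-substitute for 1:
1 = 1×3 − 1×2
  = −1×11 + 4×3
  = 4×14 − 5×11
  = −5×25 + 9×14
  = 9×64 − 23×25
  = −23×89 + 32×64
  = 32×242 − 87×89
  = −87×331 + 119×242
  = 119×904 − 325×331
  = −325×1235 + 444×904
  = 444×2139 − 769×1235
  = −769×3374 + 1213×2139
So 2139⁻¹ ≡ 1213 (mod 3374).

1213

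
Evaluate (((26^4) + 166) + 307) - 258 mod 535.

(26)^4 ≡ 86 (mod 535)
86 + 166 = 252
252 + 307 = 559 ≡ 24 (mod 535)
24 - 258 = -234 ≡ 301 (mod 535)

301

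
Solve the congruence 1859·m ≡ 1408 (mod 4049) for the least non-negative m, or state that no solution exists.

gcd(1859, 4049) = 1, so a unique solution mod 4049 exists.
1859⁻¹ ≡ 1052 (mod 4049).
m ≡ 1052·1408 ≡ 3331 (mod 4049).

3331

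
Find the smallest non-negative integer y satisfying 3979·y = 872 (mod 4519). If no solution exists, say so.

gcd(3979, 4519) = 1, so a unique solution mod 4519 exists.
3979⁻¹ ≡ 159 (mod 4519).
y ≡ 159·872 ≡ 3078 (mod 4519).

3078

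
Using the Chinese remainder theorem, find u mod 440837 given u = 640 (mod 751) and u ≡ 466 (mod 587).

69732

751⁻¹ mod 587: 751·519 ≡ 1 (mod 587), so 751⁻¹ ≡ 519.
u = 640 + 751·((466 − 640)·519 mod 587) = 640 + 751·92 = 69732.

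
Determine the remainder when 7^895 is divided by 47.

24

Compute successive squares:
7^1 ≡ 7 (mod 47)
7^2 ≡ 7^2 = 49 ≡ 2 (mod 47)
7^4 ≡ 2^2 = 4 (mod 47)
7^8 ≡ 4^2 = 16 (mod 47)
7^16 ≡ 16^2 = 256 ≡ 21 (mod 47)
7^32 ≡ 21^2 = 441 ≡ 18 (mod 47)
7^64 ≡ 18^2 = 324 ≡ 42 (mod 47)
7^128 ≡ 42^2 = 1764 ≡ 25 (mod 47)
7^256 ≡ 25^2 = 625 ≡ 14 (mod 47)
7^512 ≡ 14^2 = 196 ≡ 8 (mod 47)
7^895 = 7^512 × 7^256 × 7^64 × 7^32 × 7^16 × 7^8 × 7^4 × 7^2 × 7^1 ≡ 8 × 14 × 42 × 18 × 21 × 16 × 4 × 2 × 7 (mod 47).
Accumulate the product:
8 × 14 = 112 ≡ 18
18 × 42 = 756 ≡ 4
4 × 18 = 72 ≡ 25
25 × 21 = 525 ≡ 8
8 × 16 = 128 ≡ 34
34 × 4 = 136 ≡ 42
42 × 2 = 84 ≡ 37
37 × 7 = 259 ≡ 24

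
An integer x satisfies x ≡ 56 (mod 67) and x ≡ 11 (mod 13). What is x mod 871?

726

67⁻¹ mod 13: 67·7 ≡ 1 (mod 13), so 67⁻¹ ≡ 7.
x = 56 + 67·((11 − 56)·7 mod 13) = 56 + 67·10 = 726.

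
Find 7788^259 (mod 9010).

1572

7788^1 ≡ 7788 (mod 9010)
7788^2 ≡ 7788^2 = 60652944 ≡ 6634 (mod 9010)
7788^4 ≡ 6634^2 = 44009956 ≡ 5116 (mod 9010)
7788^8 ≡ 5116^2 = 26173456 ≡ 8416 (mod 9010)
7788^16 ≡ 8416^2 = 70829056 ≡ 1446 (mod 9010)
7788^32 ≡ 1446^2 = 2090916 ≡ 596 (mod 9010)
7788^64 ≡ 596^2 = 355216 ≡ 3826 (mod 9010)
7788^128 ≡ 3826^2 = 14638276 ≡ 6036 (mod 9010)
7788^256 ≡ 6036^2 = 36433296 ≡ 5866 (mod 9010)
7788^259 = 7788^256 × 7788^2 × 7788^1 ≡ 5866 × 6634 × 7788 (mod 9010).
Accumulate the product:
5866 × 6634 = 38915044 ≡ 854
854 × 7788 = 6650952 ≡ 1572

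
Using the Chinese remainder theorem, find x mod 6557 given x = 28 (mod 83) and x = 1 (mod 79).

83⁻¹ mod 79: 83·20 ≡ 1 (mod 79), so 83⁻¹ ≡ 20.
x = 28 + 83·((1 − 28)·20 mod 79) = 28 + 83·13 = 1107.

1107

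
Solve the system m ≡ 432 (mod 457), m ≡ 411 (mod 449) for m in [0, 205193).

457⁻¹ mod 449: 457×393 ≡ 1 (mod 449), so 457⁻¹ ≡ 393.
m = 432 + 457×((411 − 432)×393 mod 449) = 432 + 457×278 = 127478.

127478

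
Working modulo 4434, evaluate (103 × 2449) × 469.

103 × 2449 = 252247 ≡ 3943 (mod 4434)
3943 × 469 = 1849267 ≡ 289 (mod 4434)

289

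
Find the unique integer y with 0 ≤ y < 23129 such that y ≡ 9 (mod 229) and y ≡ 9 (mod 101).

9

229⁻¹ mod 101: 229×15 ≡ 1 (mod 101), so 229⁻¹ ≡ 15.
y = 9 + 229×((9 − 9)×15 mod 101) = 9 + 229×0 = 9.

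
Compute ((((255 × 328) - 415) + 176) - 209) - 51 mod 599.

479

255 × 328 = 83640 ≡ 379 (mod 599)
379 - 415 = -36 ≡ 563 (mod 599)
563 + 176 = 739 ≡ 140 (mod 599)
140 - 209 = -69 ≡ 530 (mod 599)
530 - 51 = 479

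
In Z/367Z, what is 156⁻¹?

367 = 2·156 + 55
156 = 2·55 + 46
55 = 1·46 + 9
46 = 5·9 + 1
9 = 9·1 + 0
gcd(156, 367) = 1, so the inverse exists.
Back-substitute for 1:
1 = 1·46 − 5·9
  = −5·55 + 6·46
  = 6·156 − 17·55
  = −17·367 + 40·156
So 156⁻¹ ≡ 40 (mod 367).

40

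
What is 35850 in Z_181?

35850 = 198*181 + 12, so 35850 ≡ 12 (mod 181).

12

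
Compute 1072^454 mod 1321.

1141

1072^1 ≡ 1072 (mod 1321)
1072^2 ≡ 1072^2 = 1149184 ≡ 1235 (mod 1321)
1072^4 ≡ 1235^2 = 1525225 ≡ 791 (mod 1321)
1072^8 ≡ 791^2 = 625681 ≡ 848 (mod 1321)
1072^16 ≡ 848^2 = 719104 ≡ 480 (mod 1321)
1072^32 ≡ 480^2 = 230400 ≡ 546 (mod 1321)
1072^64 ≡ 546^2 = 298116 ≡ 891 (mod 1321)
1072^128 ≡ 891^2 = 793881 ≡ 1281 (mod 1321)
1072^256 ≡ 1281^2 = 1640961 ≡ 279 (mod 1321)
1072^454 = 1072^256 · 1072^128 · 1072^64 · 1072^4 · 1072^2 ≡ 279 · 1281 · 891 · 791 · 1235 (mod 1321).
Accumulate the product:
279 · 1281 = 357399 ≡ 729
729 · 891 = 649539 ≡ 928
928 · 791 = 734048 ≡ 893
893 · 1235 = 1102855 ≡ 1141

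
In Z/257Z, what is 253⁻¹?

Apply the Euclidean algorithm and back-substitute:
257 = 1*253 + 4
253 = 63*4 + 1
4 = 4*1 + 0
gcd(253, 257) = 1, so the inverse exists.
Back-substitute for 1:
1 = 1*253 − 63*4
  = −63*257 + 64*253
So 253⁻¹ ≡ 64 (mod 257).

64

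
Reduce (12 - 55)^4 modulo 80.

12 - 55 = -43 ≡ 37 (mod 80)
(37)^4 ≡ 1 (mod 80)

1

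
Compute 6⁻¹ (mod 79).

66

Apply the Euclidean algorithm and back-substitute:
79 = 13×6 + 1
6 = 6×1 + 0
gcd(6, 79) = 1, so the inverse exists.
Bézout: 1 = 1×79 − 13×6.
So 6⁻¹ ≡ −13 ≡ 66 (mod 79).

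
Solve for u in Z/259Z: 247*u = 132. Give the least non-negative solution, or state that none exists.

gcd(247, 259) = 1, so a unique solution mod 259 exists.
247⁻¹ ≡ 151 (mod 259).
u ≡ 151*132 ≡ 248 (mod 259).

248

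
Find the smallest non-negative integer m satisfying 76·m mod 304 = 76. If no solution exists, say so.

gcd(76, 304) = 76, and 76 | 76, so solutions exist.
Divide through by 76: 1·m ≡ 1 (mod 4).
1⁻¹ ≡ 1 (mod 4).
m ≡ 1·1 ≡ 1 (mod 4).
The smallest non-negative solution is m = 1.

1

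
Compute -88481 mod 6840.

439

-88481 = -13·6840 + 439, so -88481 ≡ 439 (mod 6840).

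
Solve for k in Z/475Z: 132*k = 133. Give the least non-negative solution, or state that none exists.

gcd(132, 475) = 1, so a unique solution mod 475 exists.
132⁻¹ ≡ 18 (mod 475).
k ≡ 18*133 ≡ 19 (mod 475).

19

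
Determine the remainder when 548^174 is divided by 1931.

1923

By square-and-multiply:
174 in binary is 10101110, i.e. 174 = 128 + 32 + 8 + 4 + 2.
548^1 ≡ 548 (mod 1931)
548^2 ≡ 548^2 = 300304 ≡ 999 (mod 1931)
548^4 ≡ 999^2 = 998001 ≡ 1605 (mod 1931)
548^8 ≡ 1605^2 = 2576025 ≡ 71 (mod 1931)
548^16 ≡ 71^2 = 5041 ≡ 1179 (mod 1931)
548^32 ≡ 1179^2 = 1390041 ≡ 1652 (mod 1931)
548^64 ≡ 1652^2 = 2729104 ≡ 601 (mod 1931)
548^128 ≡ 601^2 = 361201 ≡ 104 (mod 1931)
548^174 = 548^128 × 548^32 × 548^8 × 548^4 × 548^2 ≡ 104 × 1652 × 71 × 1605 × 999 (mod 1931).
Accumulate the product:
104 × 1652 = 171808 ≡ 1880
1880 × 71 = 133480 ≡ 241
241 × 1605 = 386805 ≡ 605
605 × 999 = 604395 ≡ 1923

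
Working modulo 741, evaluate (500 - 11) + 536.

500 - 11 = 489
489 + 536 = 1025 ≡ 284 (mod 741)

284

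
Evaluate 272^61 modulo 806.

272

272^1 ≡ 272 (mod 806)
272^2 ≡ 272^2 = 73984 ≡ 638 (mod 806)
272^4 ≡ 638^2 = 407044 ≡ 14 (mod 806)
272^8 ≡ 14^2 = 196 (mod 806)
272^16 ≡ 196^2 = 38416 ≡ 534 (mod 806)
272^32 ≡ 534^2 = 285156 ≡ 638 (mod 806)
272^61 = 272^32 · 272^16 · 272^8 · 272^4 · 272^1 ≡ 638 · 534 · 196 · 14 · 272 (mod 806).
Accumulate the product:
638 · 534 = 340692 ≡ 560
560 · 196 = 109760 ≡ 144
144 · 14 = 2016 ≡ 404
404 · 272 = 109888 ≡ 272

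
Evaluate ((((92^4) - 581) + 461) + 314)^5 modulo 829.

(92)^4 ≡ 432 (mod 829)
432 - 581 = -149 ≡ 680 (mod 829)
680 + 461 = 1141 ≡ 312 (mod 829)
312 + 314 = 626
(626)^5 ≡ 424 (mod 829)

424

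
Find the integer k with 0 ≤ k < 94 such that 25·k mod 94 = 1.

79

94 = 3×25 + 19
25 = 1×19 + 6
19 = 3×6 + 1
6 = 6×1 + 0
gcd(25, 94) = 1, so the inverse exists.
Bézout: 1 = 4×94 − 15×25.
So 25⁻¹ ≡ −15 ≡ 79 (mod 94).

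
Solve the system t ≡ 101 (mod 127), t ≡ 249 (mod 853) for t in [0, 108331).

127⁻¹ mod 853: 127×403 ≡ 1 (mod 853), so 127⁻¹ ≡ 403.
t = 101 + 127×((249 − 101)×403 mod 853) = 101 + 127×787 = 100050.

100050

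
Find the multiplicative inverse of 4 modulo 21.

16

Run the extended Euclidean algorithm:
21 = 5×4 + 1
4 = 4×1 + 0
gcd(4, 21) = 1, so the inverse exists.
Back-substitute for 1:
1 = 1×21 − 5×4
So 4⁻¹ ≡ −5 ≡ 16 (mod 21).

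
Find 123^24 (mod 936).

Compute successive squares:
24 in binary is 11000, i.e. 24 = 16 + 8.
123^1 ≡ 123 (mod 936)
123^2 ≡ 123^2 = 15129 ≡ 153 (mod 936)
123^4 ≡ 153^2 = 23409 ≡ 9 (mod 936)
123^8 ≡ 9^2 = 81 (mod 936)
123^16 ≡ 81^2 = 6561 ≡ 9 (mod 936)
123^24 = 123^16 · 123^8 ≡ 9 · 81 (mod 936).
9 · 81 = 729 ≡ 729 (mod 936).

729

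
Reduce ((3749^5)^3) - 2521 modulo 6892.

(3749)^5 ≡ 3517 (mod 6892)
(3517)^3 ≡ 2973 (mod 6892)
2973 - 2521 = 452

452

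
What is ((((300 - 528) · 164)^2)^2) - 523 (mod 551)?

300 - 528 = -228 ≡ 323 (mod 551)
323 · 164 = 52972 ≡ 76 (mod 551)
(76)^2 ≡ 266 (mod 551)
(266)^2 ≡ 228 (mod 551)
228 - 523 = -295 ≡ 256 (mod 551)

256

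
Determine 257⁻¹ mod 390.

390 = 1×257 + 133
257 = 1×133 + 124
133 = 1×124 + 9
124 = 13×9 + 7
9 = 1×7 + 2
7 = 3×2 + 1
2 = 2×1 + 0
gcd(257, 390) = 1, so the inverse exists.
Back-substitute for 1:
1 = 1×7 − 3×2
  = −3×9 + 4×7
  = 4×124 − 55×9
  = −55×133 + 59×124
  = 59×257 − 114×133
  = −114×390 + 173×257
So 257⁻¹ ≡ 173 (mod 390).

173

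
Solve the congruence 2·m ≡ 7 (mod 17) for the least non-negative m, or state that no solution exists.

gcd(2, 17) = 1, so a unique solution mod 17 exists.
2⁻¹ ≡ 9 (mod 17).
m ≡ 9·7 ≡ 12 (mod 17).

12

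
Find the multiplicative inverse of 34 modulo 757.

757 = 22×34 + 9
34 = 3×9 + 7
9 = 1×7 + 2
7 = 3×2 + 1
2 = 2×1 + 0
gcd(34, 757) = 1, so the inverse exists.
Bézout: 1 = −15×757 + 334×34.
So 34⁻¹ ≡ 334 (mod 757).

334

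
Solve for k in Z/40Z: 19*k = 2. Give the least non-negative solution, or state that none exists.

38

gcd(19, 40) = 1, so a unique solution mod 40 exists.
19⁻¹ ≡ 19 (mod 40).
k ≡ 19*2 ≡ 38 (mod 40).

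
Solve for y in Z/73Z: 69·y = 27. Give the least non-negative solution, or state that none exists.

gcd(69, 73) = 1, so a unique solution mod 73 exists.
69⁻¹ ≡ 18 (mod 73).
y ≡ 18·27 ≡ 48 (mod 73).

48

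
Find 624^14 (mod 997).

171

By square-and-multiply:
624^1 ≡ 624 (mod 997)
624^2 ≡ 624^2 = 389376 ≡ 546 (mod 997)
624^4 ≡ 546^2 = 298116 ≡ 13 (mod 997)
624^8 ≡ 13^2 = 169 (mod 997)
624^14 = 624^8 × 624^4 × 624^2 ≡ 169 × 13 × 546 (mod 997).
Accumulate the product:
169 × 13 = 2197 ≡ 203
203 × 546 = 110838 ≡ 171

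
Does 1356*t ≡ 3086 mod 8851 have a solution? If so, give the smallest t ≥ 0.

gcd(1356, 8851) = 1, so a unique solution mod 8851 exists.
1356⁻¹ ≡ 8492 (mod 8851).
t ≡ 8492*3086 ≡ 7352 (mod 8851).

7352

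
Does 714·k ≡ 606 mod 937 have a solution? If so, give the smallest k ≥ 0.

gcd(714, 937) = 1, so a unique solution mod 937 exists.
714⁻¹ ≡ 479 (mod 937).
k ≡ 479·606 ≡ 741 (mod 937).

741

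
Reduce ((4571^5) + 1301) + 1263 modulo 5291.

3729

(4571)^5 ≡ 1165 (mod 5291)
1165 + 1301 = 2466
2466 + 1263 = 3729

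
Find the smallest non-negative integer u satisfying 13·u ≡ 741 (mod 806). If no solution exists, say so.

57

gcd(13, 806) = 13, and 13 | 741, so solutions exist.
Divide through by 13: 1·u ≡ 57 (mod 62).
1⁻¹ ≡ 1 (mod 62).
u ≡ 1·57 ≡ 57 (mod 62).
The smallest non-negative solution is u = 57.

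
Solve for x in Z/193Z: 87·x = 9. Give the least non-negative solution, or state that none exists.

60

gcd(87, 193) = 1, so a unique solution mod 193 exists.
87⁻¹ ≡ 71 (mod 193).
x ≡ 71·9 ≡ 60 (mod 193).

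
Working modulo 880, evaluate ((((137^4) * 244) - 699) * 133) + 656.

701

(137)^4 ≡ 801 (mod 880)
801 * 244 = 195444 ≡ 84 (mod 880)
84 - 699 = -615 ≡ 265 (mod 880)
265 * 133 = 35245 ≡ 45 (mod 880)
45 + 656 = 701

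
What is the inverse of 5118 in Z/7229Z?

5688

7229 = 1×5118 + 2111
5118 = 2×2111 + 896
2111 = 2×896 + 319
896 = 2×319 + 258
319 = 1×258 + 61
258 = 4×61 + 14
61 = 4×14 + 5
14 = 2×5 + 4
5 = 1×4 + 1
4 = 4×1 + 0
gcd(5118, 7229) = 1, so the inverse exists.
Bézout: 1 = 1091×7229 − 1541×5118.
So 5118⁻¹ ≡ −1541 ≡ 5688 (mod 7229).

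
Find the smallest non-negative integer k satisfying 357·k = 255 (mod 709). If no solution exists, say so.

102

gcd(357, 709) = 1, so a unique solution mod 709 exists.
357⁻¹ ≡ 284 (mod 709).
k ≡ 284·255 ≡ 102 (mod 709).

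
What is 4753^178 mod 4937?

Using repeated squaring:
178 in binary is 10110010, i.e. 178 = 128 + 32 + 16 + 2.
4753^1 ≡ 4753 (mod 4937)
4753^2 ≡ 4753^2 = 22591009 ≡ 4234 (mod 4937)
4753^4 ≡ 4234^2 = 17926756 ≡ 509 (mod 4937)
4753^8 ≡ 509^2 = 259081 ≡ 2357 (mod 4937)
4753^16 ≡ 2357^2 = 5555449 ≡ 1324 (mod 4937)
4753^32 ≡ 1324^2 = 1752976 ≡ 341 (mod 4937)
4753^64 ≡ 341^2 = 116281 ≡ 2730 (mod 4937)
4753^128 ≡ 2730^2 = 7452900 ≡ 2967 (mod 4937)
4753^178 = 4753^128 × 4753^32 × 4753^16 × 4753^2 ≡ 2967 × 341 × 1324 × 4234 (mod 4937).
Accumulate the product:
2967 × 341 = 1011747 ≡ 4599
4599 × 1324 = 6089076 ≡ 1755
1755 × 4234 = 7430670 ≡ 485

485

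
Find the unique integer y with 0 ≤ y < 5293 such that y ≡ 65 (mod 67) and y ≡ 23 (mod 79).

67⁻¹ mod 79: 67·46 ≡ 1 (mod 79), so 67⁻¹ ≡ 46.
y = 65 + 67·((23 − 65)·46 mod 79) = 65 + 67·43 = 2946.

2946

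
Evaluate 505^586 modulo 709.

586 in binary is 1001001010, i.e. 586 = 512 + 64 + 8 + 2.
505^1 ≡ 505 (mod 709)
505^2 ≡ 505^2 = 255025 ≡ 494 (mod 709)
505^4 ≡ 494^2 = 244036 ≡ 140 (mod 709)
505^8 ≡ 140^2 = 19600 ≡ 457 (mod 709)
505^16 ≡ 457^2 = 208849 ≡ 403 (mod 709)
505^32 ≡ 403^2 = 162409 ≡ 48 (mod 709)
505^64 ≡ 48^2 = 2304 ≡ 177 (mod 709)
505^128 ≡ 177^2 = 31329 ≡ 133 (mod 709)
505^256 ≡ 133^2 = 17689 ≡ 673 (mod 709)
505^512 ≡ 673^2 = 452929 ≡ 587 (mod 709)
505^586 = 505^512 * 505^64 * 505^8 * 505^2 ≡ 587 * 177 * 457 * 494 (mod 709).
Accumulate the product:
587 * 177 = 103899 ≡ 385
385 * 457 = 175945 ≡ 113
113 * 494 = 55822 ≡ 520

520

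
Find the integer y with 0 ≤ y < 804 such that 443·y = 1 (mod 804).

755

By the extended Euclidean algorithm:
804 = 1*443 + 361
443 = 1*361 + 82
361 = 4*82 + 33
82 = 2*33 + 16
33 = 2*16 + 1
16 = 16*1 + 0
gcd(443, 804) = 1, so the inverse exists.
Back-substitute for 1:
1 = 1*33 − 2*16
  = −2*82 + 5*33
  = 5*361 − 22*82
  = −22*443 + 27*361
  = 27*804 − 49*443
So 443⁻¹ ≡ −49 ≡ 755 (mod 804).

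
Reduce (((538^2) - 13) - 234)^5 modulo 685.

147

(538)^2 ≡ 374 (mod 685)
374 - 13 = 361
361 - 234 = 127
(127)^5 ≡ 147 (mod 685)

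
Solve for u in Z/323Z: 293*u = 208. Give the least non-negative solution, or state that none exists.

gcd(293, 323) = 1, so a unique solution mod 323 exists.
293⁻¹ ≡ 183 (mod 323).
u ≡ 183*208 ≡ 273 (mod 323).

273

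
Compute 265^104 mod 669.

106

Compute successive squares:
265^1 ≡ 265 (mod 669)
265^2 ≡ 265^2 = 70225 ≡ 649 (mod 669)
265^4 ≡ 649^2 = 421201 ≡ 400 (mod 669)
265^8 ≡ 400^2 = 160000 ≡ 109 (mod 669)
265^16 ≡ 109^2 = 11881 ≡ 508 (mod 669)
265^32 ≡ 508^2 = 258064 ≡ 499 (mod 669)
265^64 ≡ 499^2 = 249001 ≡ 133 (mod 669)
265^104 = 265^64 × 265^32 × 265^8 ≡ 133 × 499 × 109 (mod 669).
Accumulate the product:
133 × 499 = 66367 ≡ 136
136 × 109 = 14824 ≡ 106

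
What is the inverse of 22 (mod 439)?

Run the extended Euclidean algorithm:
439 = 19·22 + 21
22 = 1·21 + 1
21 = 21·1 + 0
gcd(22, 439) = 1, so the inverse exists.
Back-substitute for 1:
1 = 1·22 − 1·21
  = −1·439 + 20·22
So 22⁻¹ ≡ 20 (mod 439).

20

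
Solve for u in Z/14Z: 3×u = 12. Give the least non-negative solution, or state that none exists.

gcd(3, 14) = 1, so a unique solution mod 14 exists.
3⁻¹ ≡ 5 (mod 14).
u ≡ 5×12 ≡ 4 (mod 14).

4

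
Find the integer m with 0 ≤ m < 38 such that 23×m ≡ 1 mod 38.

Apply the Euclidean algorithm and back-substitute:
38 = 1×23 + 15
23 = 1×15 + 8
15 = 1×8 + 7
8 = 1×7 + 1
7 = 7×1 + 0
gcd(23, 38) = 1, so the inverse exists.
Bézout: 1 = −3×38 + 5×23.
So 23⁻¹ ≡ 5 (mod 38).

5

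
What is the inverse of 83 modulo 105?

105 = 1·83 + 22
83 = 3·22 + 17
22 = 1·17 + 5
17 = 3·5 + 2
5 = 2·2 + 1
2 = 2·1 + 0
gcd(83, 105) = 1, so the inverse exists.
Bézout: 1 = 34·105 − 43·83.
So 83⁻¹ ≡ −43 ≡ 62 (mod 105).

62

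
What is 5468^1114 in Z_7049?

2780

By square-and-multiply:
1114 in binary is 10001011010, i.e. 1114 = 1024 + 64 + 16 + 8 + 2.
5468^1 ≡ 5468 (mod 7049)
5468^2 ≡ 5468^2 = 29899024 ≡ 4215 (mod 7049)
5468^4 ≡ 4215^2 = 17766225 ≡ 2745 (mod 7049)
5468^8 ≡ 2745^2 = 7535025 ≡ 6693 (mod 7049)
5468^16 ≡ 6693^2 = 44796249 ≡ 6903 (mod 7049)
5468^32 ≡ 6903^2 = 47651409 ≡ 169 (mod 7049)
5468^64 ≡ 169^2 = 28561 ≡ 365 (mod 7049)
5468^128 ≡ 365^2 = 133225 ≡ 6343 (mod 7049)
5468^256 ≡ 6343^2 = 40233649 ≡ 5006 (mod 7049)
5468^512 ≡ 5006^2 = 25060036 ≡ 841 (mod 7049)
5468^1024 ≡ 841^2 = 707281 ≡ 2381 (mod 7049)
5468^1114 = 5468^1024 · 5468^64 · 5468^16 · 5468^8 · 5468^2 ≡ 2381 · 365 · 6903 · 6693 · 4215 (mod 7049).
Accumulate the product:
2381 · 365 = 869065 ≡ 2038
2038 · 6903 = 14068314 ≡ 5559
5559 · 6693 = 37206387 ≡ 1765
1765 · 4215 = 7439475 ≡ 2780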